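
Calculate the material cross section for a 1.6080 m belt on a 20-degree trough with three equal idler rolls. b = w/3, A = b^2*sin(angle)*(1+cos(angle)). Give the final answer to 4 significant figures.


b = 1.6080/3 = 0.536 m
A = 0.536^2 * sin(20 deg) * (1 + cos(20 deg))
A = 0.1906 m^2


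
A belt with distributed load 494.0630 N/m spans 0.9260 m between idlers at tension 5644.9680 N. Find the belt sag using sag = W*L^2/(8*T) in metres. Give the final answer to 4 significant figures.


sag = 494.0630 * 0.9260^2 / (8 * 5644.9680)
sag = 0.009381 m


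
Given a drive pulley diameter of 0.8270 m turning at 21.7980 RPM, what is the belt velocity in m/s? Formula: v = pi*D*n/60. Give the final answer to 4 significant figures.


v = pi * 0.8270 * 21.7980 / 60
v = 0.9439 m/s


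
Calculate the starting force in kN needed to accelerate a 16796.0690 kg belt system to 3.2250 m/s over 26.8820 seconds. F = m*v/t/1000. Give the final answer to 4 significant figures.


F = 16796.0690 * 3.2250 / 26.8820 / 1000
F = 2.015 kN


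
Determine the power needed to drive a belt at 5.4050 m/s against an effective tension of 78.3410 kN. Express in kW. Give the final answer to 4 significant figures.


P = Te * v = 78.3410 * 5.4050
P = 423.4 kW


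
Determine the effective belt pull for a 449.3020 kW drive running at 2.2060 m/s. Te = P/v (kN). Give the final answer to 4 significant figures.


Te = P / v = 449.3020 / 2.2060
Te = 203.7 kN


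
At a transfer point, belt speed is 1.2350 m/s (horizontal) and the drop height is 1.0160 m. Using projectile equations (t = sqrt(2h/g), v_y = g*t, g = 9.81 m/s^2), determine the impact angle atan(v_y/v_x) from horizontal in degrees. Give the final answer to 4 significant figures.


t = sqrt(2*1.0160/9.81) = 0.455121 s
v_y = 9.81 * 0.455121 = 4.46474 m/s
angle = atan(4.46474 / 1.2350) = 74.54 deg


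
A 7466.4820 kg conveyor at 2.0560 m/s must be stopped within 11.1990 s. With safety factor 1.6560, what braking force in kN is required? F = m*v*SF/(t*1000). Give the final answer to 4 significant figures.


F = 7466.4820 * 2.0560 / 11.1990 * 1.6560 / 1000
F = 2.270 kN


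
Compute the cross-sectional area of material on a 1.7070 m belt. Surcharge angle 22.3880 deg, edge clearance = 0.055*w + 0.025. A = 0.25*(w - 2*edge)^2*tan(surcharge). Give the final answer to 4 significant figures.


edge = 0.055*1.7070 + 0.025 = 0.118885 m
ew = 1.7070 - 2*0.118885 = 1.46923 m
A = 0.25 * 1.46923^2 * tan(22.3880 deg)
A = 0.2223 m^2


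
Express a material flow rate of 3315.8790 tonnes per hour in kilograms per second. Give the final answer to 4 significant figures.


m_dot = 3315.8790 * 1000 / 3600
m_dot = 921.1 kg/s


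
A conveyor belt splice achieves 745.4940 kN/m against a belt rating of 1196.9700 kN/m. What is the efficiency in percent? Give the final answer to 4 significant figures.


Eff = 745.4940 / 1196.9700 * 100
Eff = 62.28 %


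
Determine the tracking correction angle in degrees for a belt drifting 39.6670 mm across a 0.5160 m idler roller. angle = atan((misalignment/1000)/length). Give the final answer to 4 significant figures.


misalign_m = 39.6670 / 1000 = 0.039667 m
angle = atan(0.039667 / 0.5160)
angle = 4.396 deg


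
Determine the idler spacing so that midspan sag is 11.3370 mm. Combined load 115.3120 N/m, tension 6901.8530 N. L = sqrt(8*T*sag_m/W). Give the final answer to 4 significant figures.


sag = 11.3370/1000 = 0.011337 m
L = sqrt(8 * 6901.8530 * 0.011337 / 115.3120)
L = 2.330 m


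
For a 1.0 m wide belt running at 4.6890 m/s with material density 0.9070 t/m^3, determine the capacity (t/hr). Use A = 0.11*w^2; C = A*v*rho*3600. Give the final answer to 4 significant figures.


A = 0.11 * 1.0^2 = 0.11 m^2
C = 0.11 * 4.6890 * 0.9070 * 3600
C = 1684 t/hr


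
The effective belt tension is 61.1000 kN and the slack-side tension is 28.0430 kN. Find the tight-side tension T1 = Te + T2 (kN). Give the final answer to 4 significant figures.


T1 = Te + T2 = 61.1000 + 28.0430
T1 = 89.14 kN


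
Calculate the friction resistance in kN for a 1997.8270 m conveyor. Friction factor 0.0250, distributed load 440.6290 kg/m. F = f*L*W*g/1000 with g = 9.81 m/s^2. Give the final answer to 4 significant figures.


F = 0.0250 * 1997.8270 * 440.6290 * 9.81 / 1000
F = 215.9 kN


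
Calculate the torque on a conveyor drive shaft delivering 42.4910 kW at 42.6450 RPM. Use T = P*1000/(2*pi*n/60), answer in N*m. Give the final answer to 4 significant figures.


omega = 2*pi*42.6450/60 = 4.46577 rad/s
T = 42.4910*1000 / 4.46577
T = 9515 N*m


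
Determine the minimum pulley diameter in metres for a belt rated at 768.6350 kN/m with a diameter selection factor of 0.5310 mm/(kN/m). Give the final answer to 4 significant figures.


D = 768.6350 * 0.5310 / 1000
D = 0.4081 m


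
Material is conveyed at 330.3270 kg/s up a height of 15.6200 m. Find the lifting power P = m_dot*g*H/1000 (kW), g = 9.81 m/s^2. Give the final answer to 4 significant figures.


P = 330.3270 * 9.81 * 15.6200 / 1000
P = 50.62 kW


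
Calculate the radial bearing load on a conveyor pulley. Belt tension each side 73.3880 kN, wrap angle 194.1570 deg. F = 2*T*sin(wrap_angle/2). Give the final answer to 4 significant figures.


F = 2 * 73.3880 * sin(194.1570/2 deg)
F = 145.7 kN


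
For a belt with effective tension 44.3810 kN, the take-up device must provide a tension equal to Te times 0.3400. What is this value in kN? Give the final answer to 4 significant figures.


T_tu = 44.3810 * 0.3400
T_tu = 15.09 kN


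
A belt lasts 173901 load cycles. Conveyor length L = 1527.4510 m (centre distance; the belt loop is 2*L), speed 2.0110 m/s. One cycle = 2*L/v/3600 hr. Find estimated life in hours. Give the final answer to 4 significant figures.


cycle_time = 2 * 1527.4510 / 2.0110 / 3600 = 0.421971 hr
life = 173901 * 0.421971 = 73380 hours


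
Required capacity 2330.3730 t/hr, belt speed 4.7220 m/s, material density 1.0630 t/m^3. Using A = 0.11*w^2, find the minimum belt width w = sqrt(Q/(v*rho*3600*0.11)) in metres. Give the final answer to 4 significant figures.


A_req = 2330.3730 / (4.7220 * 1.0630 * 3600) = 0.128963 m^2
w = sqrt(0.128963 / 0.11)
w = 1.083 m


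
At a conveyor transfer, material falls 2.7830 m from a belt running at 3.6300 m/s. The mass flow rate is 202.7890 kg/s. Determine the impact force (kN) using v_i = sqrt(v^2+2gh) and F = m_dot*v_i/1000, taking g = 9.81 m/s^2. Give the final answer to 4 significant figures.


v_i = sqrt(3.6300^2 + 2*9.81*2.7830) = 8.23282 m/s
F = 202.7890 * 8.23282 / 1000
F = 1.670 kN


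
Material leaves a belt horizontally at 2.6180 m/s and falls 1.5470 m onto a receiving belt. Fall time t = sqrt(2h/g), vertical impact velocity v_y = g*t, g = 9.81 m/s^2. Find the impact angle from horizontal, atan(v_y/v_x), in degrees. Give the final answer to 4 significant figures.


t = sqrt(2*1.5470/9.81) = 0.561598 s
v_y = 9.81 * 0.561598 = 5.50928 m/s
angle = atan(5.50928 / 2.6180) = 64.58 deg


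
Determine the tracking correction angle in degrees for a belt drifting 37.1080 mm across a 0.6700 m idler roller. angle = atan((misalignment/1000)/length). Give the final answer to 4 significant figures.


misalign_m = 37.1080 / 1000 = 0.037108 m
angle = atan(0.037108 / 0.6700)
angle = 3.170 deg


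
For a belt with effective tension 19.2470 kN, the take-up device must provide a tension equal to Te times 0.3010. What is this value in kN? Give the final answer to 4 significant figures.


T_tu = 19.2470 * 0.3010
T_tu = 5.793 kN


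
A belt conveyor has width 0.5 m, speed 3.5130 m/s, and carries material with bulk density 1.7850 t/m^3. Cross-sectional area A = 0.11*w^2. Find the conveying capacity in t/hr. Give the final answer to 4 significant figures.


A = 0.11 * 0.5^2 = 0.0275 m^2
C = 0.0275 * 3.5130 * 1.7850 * 3600
C = 620.8 t/hr


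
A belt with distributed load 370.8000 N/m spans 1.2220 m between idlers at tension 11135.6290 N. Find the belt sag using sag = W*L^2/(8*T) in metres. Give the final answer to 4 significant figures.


sag = 370.8000 * 1.2220^2 / (8 * 11135.6290)
sag = 0.006216 m


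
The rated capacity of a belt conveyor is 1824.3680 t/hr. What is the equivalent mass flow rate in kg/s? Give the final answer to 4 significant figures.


m_dot = 1824.3680 * 1000 / 3600
m_dot = 506.8 kg/s


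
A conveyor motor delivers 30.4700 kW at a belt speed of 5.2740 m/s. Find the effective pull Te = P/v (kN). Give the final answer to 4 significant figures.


Te = P / v = 30.4700 / 5.2740
Te = 5.777 kN


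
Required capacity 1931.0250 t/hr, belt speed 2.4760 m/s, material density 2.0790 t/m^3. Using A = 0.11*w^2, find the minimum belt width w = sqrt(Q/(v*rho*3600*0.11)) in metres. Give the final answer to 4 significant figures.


A_req = 1931.0250 / (2.4760 * 2.0790 * 3600) = 0.104203 m^2
w = sqrt(0.104203 / 0.11)
w = 0.9733 m


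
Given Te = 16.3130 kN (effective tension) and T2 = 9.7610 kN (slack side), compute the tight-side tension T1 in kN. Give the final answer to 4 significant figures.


T1 = Te + T2 = 16.3130 + 9.7610
T1 = 26.07 kN


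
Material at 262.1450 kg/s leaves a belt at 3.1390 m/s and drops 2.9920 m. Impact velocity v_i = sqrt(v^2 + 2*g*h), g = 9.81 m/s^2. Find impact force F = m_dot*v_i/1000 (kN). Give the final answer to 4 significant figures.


v_i = sqrt(3.1390^2 + 2*9.81*2.9920) = 8.27988 m/s
F = 262.1450 * 8.27988 / 1000
F = 2.171 kN


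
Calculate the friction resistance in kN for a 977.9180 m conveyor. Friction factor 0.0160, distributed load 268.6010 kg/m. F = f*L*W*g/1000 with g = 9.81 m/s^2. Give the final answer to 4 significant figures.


F = 0.0160 * 977.9180 * 268.6010 * 9.81 / 1000
F = 41.23 kN


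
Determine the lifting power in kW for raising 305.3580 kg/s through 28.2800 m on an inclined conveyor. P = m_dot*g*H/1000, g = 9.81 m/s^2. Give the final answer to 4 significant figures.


P = 305.3580 * 9.81 * 28.2800 / 1000
P = 84.71 kW


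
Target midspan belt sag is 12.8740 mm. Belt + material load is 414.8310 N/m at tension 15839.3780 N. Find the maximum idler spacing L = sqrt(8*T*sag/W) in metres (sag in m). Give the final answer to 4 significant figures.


sag = 12.8740/1000 = 0.012874 m
L = sqrt(8 * 15839.3780 * 0.012874 / 414.8310)
L = 1.983 m


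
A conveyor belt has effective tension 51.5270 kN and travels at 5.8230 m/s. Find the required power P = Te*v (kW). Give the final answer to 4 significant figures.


P = Te * v = 51.5270 * 5.8230
P = 300.0 kW


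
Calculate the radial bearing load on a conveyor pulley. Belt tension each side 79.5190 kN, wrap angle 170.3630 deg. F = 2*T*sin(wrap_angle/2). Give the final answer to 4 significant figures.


F = 2 * 79.5190 * sin(170.3630/2 deg)
F = 158.5 kN


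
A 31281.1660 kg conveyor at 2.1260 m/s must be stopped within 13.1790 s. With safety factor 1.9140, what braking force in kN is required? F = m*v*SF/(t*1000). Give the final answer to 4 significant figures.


F = 31281.1660 * 2.1260 / 13.1790 * 1.9140 / 1000
F = 9.658 kN


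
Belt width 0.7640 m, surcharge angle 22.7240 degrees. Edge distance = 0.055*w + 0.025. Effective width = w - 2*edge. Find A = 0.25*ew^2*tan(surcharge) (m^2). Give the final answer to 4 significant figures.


edge = 0.055*0.7640 + 0.025 = 0.06702 m
ew = 0.7640 - 2*0.06702 = 0.62996 m
A = 0.25 * 0.62996^2 * tan(22.7240 deg)
A = 0.04155 m^2


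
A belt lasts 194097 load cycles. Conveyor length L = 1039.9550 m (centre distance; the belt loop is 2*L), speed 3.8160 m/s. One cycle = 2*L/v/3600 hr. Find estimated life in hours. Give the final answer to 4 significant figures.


cycle_time = 2 * 1039.9550 / 3.8160 / 3600 = 0.151403 hr
life = 194097 * 0.151403 = 29390 hours


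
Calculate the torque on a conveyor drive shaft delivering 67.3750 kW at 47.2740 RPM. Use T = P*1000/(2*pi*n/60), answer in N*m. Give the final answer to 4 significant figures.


omega = 2*pi*47.2740/60 = 4.95052 rad/s
T = 67.3750*1000 / 4.95052
T = 13610 N*m


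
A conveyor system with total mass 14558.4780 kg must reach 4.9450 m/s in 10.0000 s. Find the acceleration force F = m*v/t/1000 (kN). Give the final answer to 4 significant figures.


F = 14558.4780 * 4.9450 / 10.0000 / 1000
F = 7.199 kN


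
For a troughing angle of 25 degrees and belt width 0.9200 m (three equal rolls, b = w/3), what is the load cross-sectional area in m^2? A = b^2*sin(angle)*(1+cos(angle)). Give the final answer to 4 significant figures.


b = 0.9200/3 = 0.306667 m
A = 0.306667^2 * sin(25 deg) * (1 + cos(25 deg))
A = 0.07577 m^2


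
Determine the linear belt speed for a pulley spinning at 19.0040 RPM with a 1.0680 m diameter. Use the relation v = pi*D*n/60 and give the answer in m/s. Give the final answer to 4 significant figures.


v = pi * 1.0680 * 19.0040 / 60
v = 1.063 m/s


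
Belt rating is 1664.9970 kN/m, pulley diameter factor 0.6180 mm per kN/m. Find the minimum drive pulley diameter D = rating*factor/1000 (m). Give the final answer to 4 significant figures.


D = 1664.9970 * 0.6180 / 1000
D = 1.029 m


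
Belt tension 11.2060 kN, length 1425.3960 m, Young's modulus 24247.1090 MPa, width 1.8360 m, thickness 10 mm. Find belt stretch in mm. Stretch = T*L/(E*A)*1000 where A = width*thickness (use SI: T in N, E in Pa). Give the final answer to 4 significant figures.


A = 1.8360 * 0.01 = 0.01836 m^2
Stretch = 11.2060*1000 * 1425.3960 / (24247.1090e6 * 0.01836) * 1000
Stretch = 35.88 mm


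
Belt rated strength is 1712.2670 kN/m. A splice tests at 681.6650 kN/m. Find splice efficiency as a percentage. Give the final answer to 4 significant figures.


Eff = 681.6650 / 1712.2670 * 100
Eff = 39.81 %


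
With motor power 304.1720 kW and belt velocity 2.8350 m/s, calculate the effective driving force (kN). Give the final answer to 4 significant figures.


Te = P / v = 304.1720 / 2.8350
Te = 107.3 kN


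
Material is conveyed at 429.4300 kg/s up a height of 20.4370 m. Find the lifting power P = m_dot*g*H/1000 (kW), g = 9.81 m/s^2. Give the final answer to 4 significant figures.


P = 429.4300 * 9.81 * 20.4370 / 1000
P = 86.10 kW


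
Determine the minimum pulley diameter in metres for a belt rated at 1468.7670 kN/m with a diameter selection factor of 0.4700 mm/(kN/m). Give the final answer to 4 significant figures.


D = 1468.7670 * 0.4700 / 1000
D = 0.6903 m


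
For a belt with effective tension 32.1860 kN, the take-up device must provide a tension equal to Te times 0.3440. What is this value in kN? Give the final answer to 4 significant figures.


T_tu = 32.1860 * 0.3440
T_tu = 11.07 kN


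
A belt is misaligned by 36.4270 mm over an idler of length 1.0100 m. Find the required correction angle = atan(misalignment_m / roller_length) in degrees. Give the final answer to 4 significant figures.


misalign_m = 36.4270 / 1000 = 0.036427 m
angle = atan(0.036427 / 1.0100)
angle = 2.066 deg


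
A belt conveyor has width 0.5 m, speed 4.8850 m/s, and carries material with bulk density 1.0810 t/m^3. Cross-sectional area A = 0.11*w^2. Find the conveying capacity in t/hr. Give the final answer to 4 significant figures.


A = 0.11 * 0.5^2 = 0.0275 m^2
C = 0.0275 * 4.8850 * 1.0810 * 3600
C = 522.8 t/hr


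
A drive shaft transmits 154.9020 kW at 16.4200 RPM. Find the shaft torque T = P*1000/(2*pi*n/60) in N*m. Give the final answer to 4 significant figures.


omega = 2*pi*16.4200/60 = 1.7195 rad/s
T = 154.9020*1000 / 1.7195
T = 90090 N*m


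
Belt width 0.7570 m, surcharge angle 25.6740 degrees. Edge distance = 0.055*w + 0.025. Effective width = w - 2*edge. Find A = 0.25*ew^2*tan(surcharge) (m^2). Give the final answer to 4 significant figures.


edge = 0.055*0.7570 + 0.025 = 0.066635 m
ew = 0.7570 - 2*0.066635 = 0.62373 m
A = 0.25 * 0.62373^2 * tan(25.6740 deg)
A = 0.04675 m^2


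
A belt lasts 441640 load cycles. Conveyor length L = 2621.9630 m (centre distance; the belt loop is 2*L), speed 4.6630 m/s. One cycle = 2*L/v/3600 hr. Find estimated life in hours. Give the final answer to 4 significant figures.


cycle_time = 2 * 2621.9630 / 4.6630 / 3600 = 0.312384 hr
life = 441640 * 0.312384 = 138000 hours


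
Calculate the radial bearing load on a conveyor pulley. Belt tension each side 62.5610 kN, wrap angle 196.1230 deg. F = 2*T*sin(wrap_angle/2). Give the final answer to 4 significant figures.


F = 2 * 62.5610 * sin(196.1230/2 deg)
F = 123.9 kN


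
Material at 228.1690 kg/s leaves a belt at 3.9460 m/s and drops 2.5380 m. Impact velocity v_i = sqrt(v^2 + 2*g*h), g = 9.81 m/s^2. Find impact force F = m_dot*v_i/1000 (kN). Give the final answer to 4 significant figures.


v_i = sqrt(3.9460^2 + 2*9.81*2.5380) = 8.08495 m/s
F = 228.1690 * 8.08495 / 1000
F = 1.845 kN


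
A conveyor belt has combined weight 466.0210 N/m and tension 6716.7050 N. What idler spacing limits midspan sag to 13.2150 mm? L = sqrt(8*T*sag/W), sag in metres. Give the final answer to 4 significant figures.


sag = 13.2150/1000 = 0.013215 m
L = sqrt(8 * 6716.7050 * 0.013215 / 466.0210)
L = 1.234 m


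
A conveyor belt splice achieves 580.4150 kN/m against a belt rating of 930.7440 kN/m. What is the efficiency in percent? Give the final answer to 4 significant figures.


Eff = 580.4150 / 930.7440 * 100
Eff = 62.36 %


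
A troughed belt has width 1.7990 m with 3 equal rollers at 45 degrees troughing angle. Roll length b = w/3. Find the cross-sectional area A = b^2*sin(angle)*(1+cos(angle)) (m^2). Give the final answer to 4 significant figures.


b = 1.7990/3 = 0.599667 m
A = 0.599667^2 * sin(45 deg) * (1 + cos(45 deg))
A = 0.4341 m^2


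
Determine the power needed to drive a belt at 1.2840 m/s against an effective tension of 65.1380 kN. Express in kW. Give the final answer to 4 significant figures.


P = Te * v = 65.1380 * 1.2840
P = 83.64 kW


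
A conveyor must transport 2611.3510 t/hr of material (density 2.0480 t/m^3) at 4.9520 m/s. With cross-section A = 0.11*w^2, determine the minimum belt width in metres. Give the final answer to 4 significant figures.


A_req = 2611.3510 / (4.9520 * 2.0480 * 3600) = 0.0715241 m^2
w = sqrt(0.0715241 / 0.11)
w = 0.8064 m


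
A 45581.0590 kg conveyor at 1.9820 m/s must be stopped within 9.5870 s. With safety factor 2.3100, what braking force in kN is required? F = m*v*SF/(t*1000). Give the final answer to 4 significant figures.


F = 45581.0590 * 1.9820 / 9.5870 * 2.3100 / 1000
F = 21.77 kN


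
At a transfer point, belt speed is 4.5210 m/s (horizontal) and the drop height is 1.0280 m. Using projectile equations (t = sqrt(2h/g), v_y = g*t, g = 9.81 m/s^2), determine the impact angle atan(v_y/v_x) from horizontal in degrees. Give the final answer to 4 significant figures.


t = sqrt(2*1.0280/9.81) = 0.457801 s
v_y = 9.81 * 0.457801 = 4.49103 m/s
angle = atan(4.49103 / 4.5210) = 44.81 deg


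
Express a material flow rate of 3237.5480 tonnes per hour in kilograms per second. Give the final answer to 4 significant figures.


m_dot = 3237.5480 * 1000 / 3600
m_dot = 899.3 kg/s


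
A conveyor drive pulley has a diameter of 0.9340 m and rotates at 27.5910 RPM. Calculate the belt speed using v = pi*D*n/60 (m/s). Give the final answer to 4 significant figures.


v = pi * 0.9340 * 27.5910 / 60
v = 1.349 m/s


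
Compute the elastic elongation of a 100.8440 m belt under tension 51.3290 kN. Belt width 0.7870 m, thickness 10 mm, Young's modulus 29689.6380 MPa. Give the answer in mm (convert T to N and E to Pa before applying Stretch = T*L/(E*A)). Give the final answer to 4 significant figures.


A = 0.7870 * 0.01 = 0.00787 m^2
Stretch = 51.3290*1000 * 100.8440 / (29689.6380e6 * 0.00787) * 1000
Stretch = 22.15 mm


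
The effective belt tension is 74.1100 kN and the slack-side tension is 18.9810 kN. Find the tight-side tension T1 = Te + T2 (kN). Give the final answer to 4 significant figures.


T1 = Te + T2 = 74.1100 + 18.9810
T1 = 93.09 kN


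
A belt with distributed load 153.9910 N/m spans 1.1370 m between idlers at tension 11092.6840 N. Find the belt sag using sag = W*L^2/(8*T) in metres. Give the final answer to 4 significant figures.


sag = 153.9910 * 1.1370^2 / (8 * 11092.6840)
sag = 0.002243 m


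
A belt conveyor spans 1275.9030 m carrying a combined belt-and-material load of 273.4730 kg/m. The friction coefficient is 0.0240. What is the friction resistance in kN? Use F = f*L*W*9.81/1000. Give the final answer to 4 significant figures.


F = 0.0240 * 1275.9030 * 273.4730 * 9.81 / 1000
F = 82.15 kN


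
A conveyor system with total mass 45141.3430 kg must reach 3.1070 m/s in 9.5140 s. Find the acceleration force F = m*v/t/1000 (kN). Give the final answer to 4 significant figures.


F = 45141.3430 * 3.1070 / 9.5140 / 1000
F = 14.74 kN


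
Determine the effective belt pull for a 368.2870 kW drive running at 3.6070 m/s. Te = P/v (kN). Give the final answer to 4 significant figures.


Te = P / v = 368.2870 / 3.6070
Te = 102.1 kN


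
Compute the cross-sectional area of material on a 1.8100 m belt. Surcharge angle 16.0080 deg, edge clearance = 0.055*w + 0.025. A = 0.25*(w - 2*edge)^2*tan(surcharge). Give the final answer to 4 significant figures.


edge = 0.055*1.8100 + 0.025 = 0.12455 m
ew = 1.8100 - 2*0.12455 = 1.5609 m
A = 0.25 * 1.5609^2 * tan(16.0080 deg)
A = 0.1747 m^2


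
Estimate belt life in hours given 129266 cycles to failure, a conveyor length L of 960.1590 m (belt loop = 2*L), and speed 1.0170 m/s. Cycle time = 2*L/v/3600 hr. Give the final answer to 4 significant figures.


cycle_time = 2 * 960.1590 / 1.0170 / 3600 = 0.524505 hr
life = 129266 * 0.524505 = 67800 hours


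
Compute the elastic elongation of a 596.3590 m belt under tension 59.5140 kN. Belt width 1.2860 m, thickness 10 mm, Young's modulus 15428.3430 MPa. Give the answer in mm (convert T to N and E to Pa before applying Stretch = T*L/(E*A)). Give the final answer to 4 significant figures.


A = 1.2860 * 0.01 = 0.01286 m^2
Stretch = 59.5140*1000 * 596.3590 / (15428.3430e6 * 0.01286) * 1000
Stretch = 178.9 mm


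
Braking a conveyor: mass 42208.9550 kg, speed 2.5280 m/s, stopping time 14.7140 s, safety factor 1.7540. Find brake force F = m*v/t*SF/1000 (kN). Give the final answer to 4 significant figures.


F = 42208.9550 * 2.5280 / 14.7140 * 1.7540 / 1000
F = 12.72 kN


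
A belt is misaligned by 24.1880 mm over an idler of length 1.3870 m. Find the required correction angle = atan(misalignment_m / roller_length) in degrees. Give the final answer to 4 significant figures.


misalign_m = 24.1880 / 1000 = 0.024188 m
angle = atan(0.024188 / 1.3870)
angle = 0.9991 deg


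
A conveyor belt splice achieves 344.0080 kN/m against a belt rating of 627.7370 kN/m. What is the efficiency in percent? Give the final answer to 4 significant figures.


Eff = 344.0080 / 627.7370 * 100
Eff = 54.80 %


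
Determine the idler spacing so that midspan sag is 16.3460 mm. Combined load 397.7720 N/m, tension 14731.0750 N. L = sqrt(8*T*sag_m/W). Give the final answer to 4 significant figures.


sag = 16.3460/1000 = 0.016346 m
L = sqrt(8 * 14731.0750 * 0.016346 / 397.7720)
L = 2.201 m


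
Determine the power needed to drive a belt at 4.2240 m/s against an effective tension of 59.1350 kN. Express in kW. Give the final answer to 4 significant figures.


P = Te * v = 59.1350 * 4.2240
P = 249.8 kW


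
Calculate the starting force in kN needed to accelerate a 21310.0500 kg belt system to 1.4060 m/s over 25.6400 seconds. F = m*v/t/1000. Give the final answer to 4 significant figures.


F = 21310.0500 * 1.4060 / 25.6400 / 1000
F = 1.169 kN


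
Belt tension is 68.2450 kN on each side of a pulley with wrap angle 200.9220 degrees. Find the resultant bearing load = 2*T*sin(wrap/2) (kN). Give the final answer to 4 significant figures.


F = 2 * 68.2450 * sin(200.9220/2 deg)
F = 134.2 kN


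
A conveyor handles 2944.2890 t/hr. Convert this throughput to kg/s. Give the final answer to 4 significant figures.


m_dot = 2944.2890 * 1000 / 3600
m_dot = 817.9 kg/s


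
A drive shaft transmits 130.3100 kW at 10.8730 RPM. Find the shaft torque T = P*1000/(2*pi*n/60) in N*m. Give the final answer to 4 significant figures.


omega = 2*pi*10.8730/60 = 1.13862 rad/s
T = 130.3100*1000 / 1.13862
T = 114400 N*m


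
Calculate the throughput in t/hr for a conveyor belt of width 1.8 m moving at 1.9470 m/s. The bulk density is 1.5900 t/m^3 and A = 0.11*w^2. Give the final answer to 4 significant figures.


A = 0.11 * 1.8^2 = 0.3564 m^2
C = 0.3564 * 1.9470 * 1.5900 * 3600
C = 3972 t/hr


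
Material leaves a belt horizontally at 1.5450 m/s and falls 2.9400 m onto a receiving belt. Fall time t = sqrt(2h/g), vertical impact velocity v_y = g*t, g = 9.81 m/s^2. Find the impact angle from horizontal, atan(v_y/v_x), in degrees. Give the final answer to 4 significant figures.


t = sqrt(2*2.9400/9.81) = 0.774202 s
v_y = 9.81 * 0.774202 = 7.59492 m/s
angle = atan(7.59492 / 1.5450) = 78.50 deg


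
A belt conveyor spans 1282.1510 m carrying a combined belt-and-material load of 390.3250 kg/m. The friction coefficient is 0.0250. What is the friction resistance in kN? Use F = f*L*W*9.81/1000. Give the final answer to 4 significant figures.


F = 0.0250 * 1282.1510 * 390.3250 * 9.81 / 1000
F = 122.7 kN


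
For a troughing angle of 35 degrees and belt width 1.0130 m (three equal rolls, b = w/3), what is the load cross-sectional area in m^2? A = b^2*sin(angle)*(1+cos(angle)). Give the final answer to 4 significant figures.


b = 1.0130/3 = 0.337667 m
A = 0.337667^2 * sin(35 deg) * (1 + cos(35 deg))
A = 0.1190 m^2


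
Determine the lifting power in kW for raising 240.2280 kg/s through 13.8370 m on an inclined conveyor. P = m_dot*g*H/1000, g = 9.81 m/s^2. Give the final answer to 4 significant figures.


P = 240.2280 * 9.81 * 13.8370 / 1000
P = 32.61 kW


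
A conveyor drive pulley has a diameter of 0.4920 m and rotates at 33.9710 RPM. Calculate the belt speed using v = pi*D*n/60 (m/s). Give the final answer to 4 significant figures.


v = pi * 0.4920 * 33.9710 / 60
v = 0.8751 m/s


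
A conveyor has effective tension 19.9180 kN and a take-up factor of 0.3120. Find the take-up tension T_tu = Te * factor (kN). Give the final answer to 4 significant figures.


T_tu = 19.9180 * 0.3120
T_tu = 6.214 kN


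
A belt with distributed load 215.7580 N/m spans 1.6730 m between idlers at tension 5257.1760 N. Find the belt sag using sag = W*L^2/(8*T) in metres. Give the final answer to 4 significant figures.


sag = 215.7580 * 1.6730^2 / (8 * 5257.1760)
sag = 0.01436 m


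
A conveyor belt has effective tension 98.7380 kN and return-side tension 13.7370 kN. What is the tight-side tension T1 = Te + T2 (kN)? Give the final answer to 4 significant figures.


T1 = Te + T2 = 98.7380 + 13.7370
T1 = 112.5 kN


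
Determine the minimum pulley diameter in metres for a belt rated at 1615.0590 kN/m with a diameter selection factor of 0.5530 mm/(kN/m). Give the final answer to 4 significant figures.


D = 1615.0590 * 0.5530 / 1000
D = 0.8931 m


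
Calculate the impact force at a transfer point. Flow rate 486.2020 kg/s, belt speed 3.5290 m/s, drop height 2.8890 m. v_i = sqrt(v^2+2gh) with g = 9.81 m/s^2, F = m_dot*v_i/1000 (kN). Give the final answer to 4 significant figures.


v_i = sqrt(3.5290^2 + 2*9.81*2.8890) = 8.31481 m/s
F = 486.2020 * 8.31481 / 1000
F = 4.043 kN


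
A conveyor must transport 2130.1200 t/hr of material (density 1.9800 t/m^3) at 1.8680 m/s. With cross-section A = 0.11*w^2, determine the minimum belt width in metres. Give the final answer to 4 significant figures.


A_req = 2130.1200 / (1.8680 * 1.9800 * 3600) = 0.159978 m^2
w = sqrt(0.159978 / 0.11)
w = 1.206 m


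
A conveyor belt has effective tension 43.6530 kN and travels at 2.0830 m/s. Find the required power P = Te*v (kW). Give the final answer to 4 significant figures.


P = Te * v = 43.6530 * 2.0830
P = 90.93 kW


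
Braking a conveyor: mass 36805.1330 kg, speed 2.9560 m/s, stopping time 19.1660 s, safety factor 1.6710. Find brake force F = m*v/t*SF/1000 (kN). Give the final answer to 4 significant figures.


F = 36805.1330 * 2.9560 / 19.1660 * 1.6710 / 1000
F = 9.485 kN


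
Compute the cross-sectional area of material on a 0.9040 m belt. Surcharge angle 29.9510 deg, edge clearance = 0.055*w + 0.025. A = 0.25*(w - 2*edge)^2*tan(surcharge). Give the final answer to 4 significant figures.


edge = 0.055*0.9040 + 0.025 = 0.07472 m
ew = 0.9040 - 2*0.07472 = 0.75456 m
A = 0.25 * 0.75456^2 * tan(29.9510 deg)
A = 0.08202 m^2


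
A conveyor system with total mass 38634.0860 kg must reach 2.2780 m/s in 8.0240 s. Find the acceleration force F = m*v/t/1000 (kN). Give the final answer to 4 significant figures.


F = 38634.0860 * 2.2780 / 8.0240 / 1000
F = 10.97 kN


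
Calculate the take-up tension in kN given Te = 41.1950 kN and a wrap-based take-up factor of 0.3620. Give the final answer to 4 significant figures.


T_tu = 41.1950 * 0.3620
T_tu = 14.91 kN


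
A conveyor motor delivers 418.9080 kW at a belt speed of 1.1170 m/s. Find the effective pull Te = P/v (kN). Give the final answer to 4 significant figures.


Te = P / v = 418.9080 / 1.1170
Te = 375.0 kN


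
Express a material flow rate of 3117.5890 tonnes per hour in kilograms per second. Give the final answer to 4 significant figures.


m_dot = 3117.5890 * 1000 / 3600
m_dot = 866.0 kg/s


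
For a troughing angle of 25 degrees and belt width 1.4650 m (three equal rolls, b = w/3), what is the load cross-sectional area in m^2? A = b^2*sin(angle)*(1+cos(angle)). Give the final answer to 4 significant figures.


b = 1.4650/3 = 0.488333 m
A = 0.488333^2 * sin(25 deg) * (1 + cos(25 deg))
A = 0.1921 m^2


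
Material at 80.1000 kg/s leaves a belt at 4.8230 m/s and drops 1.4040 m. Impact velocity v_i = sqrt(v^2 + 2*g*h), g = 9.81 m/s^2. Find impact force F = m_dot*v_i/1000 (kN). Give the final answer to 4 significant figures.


v_i = sqrt(4.8230^2 + 2*9.81*1.4040) = 7.12796 m/s
F = 80.1000 * 7.12796 / 1000
F = 0.5709 kN


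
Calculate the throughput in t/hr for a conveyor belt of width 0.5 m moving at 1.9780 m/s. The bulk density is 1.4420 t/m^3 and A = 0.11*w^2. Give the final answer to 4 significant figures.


A = 0.11 * 0.5^2 = 0.0275 m^2
C = 0.0275 * 1.9780 * 1.4420 * 3600
C = 282.4 t/hr


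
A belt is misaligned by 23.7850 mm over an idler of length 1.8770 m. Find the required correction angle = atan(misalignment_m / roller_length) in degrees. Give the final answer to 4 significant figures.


misalign_m = 23.7850 / 1000 = 0.023785 m
angle = atan(0.023785 / 1.8770)
angle = 0.7260 deg


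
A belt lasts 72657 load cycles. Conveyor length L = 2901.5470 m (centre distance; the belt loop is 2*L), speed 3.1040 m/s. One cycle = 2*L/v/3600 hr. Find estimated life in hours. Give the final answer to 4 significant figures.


cycle_time = 2 * 2901.5470 / 3.1040 / 3600 = 0.51932 hr
life = 72657 * 0.51932 = 37730 hours


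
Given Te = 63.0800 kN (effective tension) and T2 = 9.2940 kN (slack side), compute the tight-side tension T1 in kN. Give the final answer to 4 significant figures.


T1 = Te + T2 = 63.0800 + 9.2940
T1 = 72.37 kN


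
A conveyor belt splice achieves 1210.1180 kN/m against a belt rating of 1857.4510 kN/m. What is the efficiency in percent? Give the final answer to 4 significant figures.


Eff = 1210.1180 / 1857.4510 * 100
Eff = 65.15 %


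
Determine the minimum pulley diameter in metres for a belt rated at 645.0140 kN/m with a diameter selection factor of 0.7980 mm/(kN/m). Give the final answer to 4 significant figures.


D = 645.0140 * 0.7980 / 1000
D = 0.5147 m


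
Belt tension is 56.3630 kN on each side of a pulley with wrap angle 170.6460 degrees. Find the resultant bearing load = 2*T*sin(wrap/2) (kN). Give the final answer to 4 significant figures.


F = 2 * 56.3630 * sin(170.6460/2 deg)
F = 112.4 kN


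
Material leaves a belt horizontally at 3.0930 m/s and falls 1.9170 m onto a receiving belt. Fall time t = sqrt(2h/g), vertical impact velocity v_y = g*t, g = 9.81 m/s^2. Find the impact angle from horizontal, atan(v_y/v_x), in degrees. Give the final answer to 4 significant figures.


t = sqrt(2*1.9170/9.81) = 0.625161 s
v_y = 9.81 * 0.625161 = 6.13283 m/s
angle = atan(6.13283 / 3.0930) = 63.24 deg


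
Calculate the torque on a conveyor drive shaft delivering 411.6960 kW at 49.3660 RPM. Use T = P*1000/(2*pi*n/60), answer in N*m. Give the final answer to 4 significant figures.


omega = 2*pi*49.3660/60 = 5.1696 rad/s
T = 411.6960*1000 / 5.1696
T = 79640 N*m


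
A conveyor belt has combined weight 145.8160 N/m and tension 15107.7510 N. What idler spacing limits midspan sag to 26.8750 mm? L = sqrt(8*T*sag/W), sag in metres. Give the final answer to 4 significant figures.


sag = 26.8750/1000 = 0.026875 m
L = sqrt(8 * 15107.7510 * 0.026875 / 145.8160)
L = 4.720 m


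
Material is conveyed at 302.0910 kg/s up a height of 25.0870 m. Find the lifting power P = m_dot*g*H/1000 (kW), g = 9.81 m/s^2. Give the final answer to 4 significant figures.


P = 302.0910 * 9.81 * 25.0870 / 1000
P = 74.35 kW


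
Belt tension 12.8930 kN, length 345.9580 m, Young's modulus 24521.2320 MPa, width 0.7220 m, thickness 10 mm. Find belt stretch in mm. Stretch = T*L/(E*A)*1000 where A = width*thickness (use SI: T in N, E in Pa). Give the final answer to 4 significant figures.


A = 0.7220 * 0.01 = 0.00722 m^2
Stretch = 12.8930*1000 * 345.9580 / (24521.2320e6 * 0.00722) * 1000
Stretch = 25.19 mm


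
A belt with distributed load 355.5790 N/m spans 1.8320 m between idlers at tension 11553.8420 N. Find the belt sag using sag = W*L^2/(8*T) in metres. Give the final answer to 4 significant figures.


sag = 355.5790 * 1.8320^2 / (8 * 11553.8420)
sag = 0.01291 m


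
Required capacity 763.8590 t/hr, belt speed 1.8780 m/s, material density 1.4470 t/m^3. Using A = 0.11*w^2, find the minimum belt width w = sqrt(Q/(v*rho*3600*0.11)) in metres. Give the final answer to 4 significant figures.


A_req = 763.8590 / (1.8780 * 1.4470 * 3600) = 0.0780812 m^2
w = sqrt(0.0780812 / 0.11)
w = 0.8425 m


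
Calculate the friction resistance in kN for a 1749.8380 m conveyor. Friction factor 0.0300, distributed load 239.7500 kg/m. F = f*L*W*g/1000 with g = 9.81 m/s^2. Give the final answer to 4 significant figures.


F = 0.0300 * 1749.8380 * 239.7500 * 9.81 / 1000
F = 123.5 kN


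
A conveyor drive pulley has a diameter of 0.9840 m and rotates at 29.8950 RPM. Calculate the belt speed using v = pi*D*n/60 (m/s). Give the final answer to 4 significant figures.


v = pi * 0.9840 * 29.8950 / 60
v = 1.540 m/s


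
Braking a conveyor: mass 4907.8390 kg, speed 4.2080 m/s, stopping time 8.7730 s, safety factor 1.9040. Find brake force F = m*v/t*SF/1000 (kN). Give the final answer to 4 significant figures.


F = 4907.8390 * 4.2080 / 8.7730 * 1.9040 / 1000
F = 4.482 kN


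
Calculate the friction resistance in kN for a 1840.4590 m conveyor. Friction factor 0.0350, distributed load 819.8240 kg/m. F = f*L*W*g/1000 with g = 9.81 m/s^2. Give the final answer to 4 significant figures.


F = 0.0350 * 1840.4590 * 819.8240 * 9.81 / 1000
F = 518.1 kN


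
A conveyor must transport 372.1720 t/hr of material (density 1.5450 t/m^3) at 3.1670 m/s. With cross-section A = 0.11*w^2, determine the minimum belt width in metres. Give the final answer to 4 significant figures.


A_req = 372.1720 / (3.1670 * 1.5450 * 3600) = 0.0211283 m^2
w = sqrt(0.0211283 / 0.11)
w = 0.4383 m


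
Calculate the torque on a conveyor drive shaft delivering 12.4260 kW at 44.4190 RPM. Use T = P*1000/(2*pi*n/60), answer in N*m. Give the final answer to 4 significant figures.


omega = 2*pi*44.4190/60 = 4.65155 rad/s
T = 12.4260*1000 / 4.65155
T = 2671 N*m


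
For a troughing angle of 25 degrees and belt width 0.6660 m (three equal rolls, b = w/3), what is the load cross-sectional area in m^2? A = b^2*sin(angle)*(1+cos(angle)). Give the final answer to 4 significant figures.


b = 0.6660/3 = 0.222 m
A = 0.222^2 * sin(25 deg) * (1 + cos(25 deg))
A = 0.03971 m^2


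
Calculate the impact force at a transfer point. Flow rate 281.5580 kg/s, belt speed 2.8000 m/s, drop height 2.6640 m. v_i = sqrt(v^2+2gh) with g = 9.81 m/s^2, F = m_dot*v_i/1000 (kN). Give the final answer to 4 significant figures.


v_i = sqrt(2.8000^2 + 2*9.81*2.6640) = 7.75291 m/s
F = 281.5580 * 7.75291 / 1000
F = 2.183 kN


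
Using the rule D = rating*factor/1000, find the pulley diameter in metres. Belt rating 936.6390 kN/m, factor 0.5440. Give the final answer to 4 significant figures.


D = 936.6390 * 0.5440 / 1000
D = 0.5095 m


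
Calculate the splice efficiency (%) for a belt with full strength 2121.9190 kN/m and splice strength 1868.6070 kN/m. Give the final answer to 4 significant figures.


Eff = 1868.6070 / 2121.9190 * 100
Eff = 88.06 %


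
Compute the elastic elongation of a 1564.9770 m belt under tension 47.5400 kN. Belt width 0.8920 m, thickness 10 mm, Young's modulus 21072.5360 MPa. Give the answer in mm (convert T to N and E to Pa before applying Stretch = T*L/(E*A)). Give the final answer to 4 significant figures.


A = 0.8920 * 0.01 = 0.00892 m^2
Stretch = 47.5400*1000 * 1564.9770 / (21072.5360e6 * 0.00892) * 1000
Stretch = 395.8 mm


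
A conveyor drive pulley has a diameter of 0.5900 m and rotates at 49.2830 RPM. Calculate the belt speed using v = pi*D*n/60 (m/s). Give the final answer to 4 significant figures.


v = pi * 0.5900 * 49.2830 / 60
v = 1.522 m/s


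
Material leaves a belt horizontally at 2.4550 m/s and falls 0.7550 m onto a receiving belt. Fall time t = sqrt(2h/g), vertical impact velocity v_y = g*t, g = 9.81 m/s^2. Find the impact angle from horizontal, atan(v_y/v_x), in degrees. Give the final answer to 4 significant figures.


t = sqrt(2*0.7550/9.81) = 0.392332 s
v_y = 9.81 * 0.392332 = 3.84878 m/s
angle = atan(3.84878 / 2.4550) = 57.47 deg


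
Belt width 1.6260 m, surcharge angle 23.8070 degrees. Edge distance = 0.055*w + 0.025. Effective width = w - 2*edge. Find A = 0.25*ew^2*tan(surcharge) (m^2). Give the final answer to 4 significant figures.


edge = 0.055*1.6260 + 0.025 = 0.11443 m
ew = 1.6260 - 2*0.11443 = 1.39714 m
A = 0.25 * 1.39714^2 * tan(23.8070 deg)
A = 0.2153 m^2


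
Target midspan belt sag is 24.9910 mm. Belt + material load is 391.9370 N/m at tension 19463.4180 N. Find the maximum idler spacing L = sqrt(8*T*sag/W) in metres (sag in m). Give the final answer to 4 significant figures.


sag = 24.9910/1000 = 0.024991 m
L = sqrt(8 * 19463.4180 * 0.024991 / 391.9370)
L = 3.151 m


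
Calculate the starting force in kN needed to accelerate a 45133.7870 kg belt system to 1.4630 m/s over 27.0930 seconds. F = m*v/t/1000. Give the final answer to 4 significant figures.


F = 45133.7870 * 1.4630 / 27.0930 / 1000
F = 2.437 kN


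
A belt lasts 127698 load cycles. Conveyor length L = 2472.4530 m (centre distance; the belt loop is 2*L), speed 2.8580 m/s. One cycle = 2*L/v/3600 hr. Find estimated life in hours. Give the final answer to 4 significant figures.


cycle_time = 2 * 2472.4530 / 2.8580 / 3600 = 0.480611 hr
life = 127698 * 0.480611 = 61370 hours


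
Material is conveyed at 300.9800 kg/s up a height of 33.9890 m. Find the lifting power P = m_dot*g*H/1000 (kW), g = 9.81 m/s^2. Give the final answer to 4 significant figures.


P = 300.9800 * 9.81 * 33.9890 / 1000
P = 100.4 kW


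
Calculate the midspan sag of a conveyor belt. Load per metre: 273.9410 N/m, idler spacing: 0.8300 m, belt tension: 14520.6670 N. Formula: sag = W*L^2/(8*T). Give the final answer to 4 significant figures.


sag = 273.9410 * 0.8300^2 / (8 * 14520.6670)
sag = 0.001625 m
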